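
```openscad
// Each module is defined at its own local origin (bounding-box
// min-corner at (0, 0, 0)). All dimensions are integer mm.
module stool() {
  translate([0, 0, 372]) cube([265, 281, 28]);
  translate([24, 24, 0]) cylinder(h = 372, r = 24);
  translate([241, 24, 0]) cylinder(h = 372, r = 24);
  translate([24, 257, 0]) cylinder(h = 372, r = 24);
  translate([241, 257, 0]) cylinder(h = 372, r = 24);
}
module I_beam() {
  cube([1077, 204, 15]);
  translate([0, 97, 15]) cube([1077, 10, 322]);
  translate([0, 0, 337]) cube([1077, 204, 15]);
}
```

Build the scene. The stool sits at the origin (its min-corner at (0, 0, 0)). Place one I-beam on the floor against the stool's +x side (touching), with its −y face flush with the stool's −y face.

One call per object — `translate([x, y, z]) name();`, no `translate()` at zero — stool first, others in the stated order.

stool();
translate([265, 0, 0]) I_beam();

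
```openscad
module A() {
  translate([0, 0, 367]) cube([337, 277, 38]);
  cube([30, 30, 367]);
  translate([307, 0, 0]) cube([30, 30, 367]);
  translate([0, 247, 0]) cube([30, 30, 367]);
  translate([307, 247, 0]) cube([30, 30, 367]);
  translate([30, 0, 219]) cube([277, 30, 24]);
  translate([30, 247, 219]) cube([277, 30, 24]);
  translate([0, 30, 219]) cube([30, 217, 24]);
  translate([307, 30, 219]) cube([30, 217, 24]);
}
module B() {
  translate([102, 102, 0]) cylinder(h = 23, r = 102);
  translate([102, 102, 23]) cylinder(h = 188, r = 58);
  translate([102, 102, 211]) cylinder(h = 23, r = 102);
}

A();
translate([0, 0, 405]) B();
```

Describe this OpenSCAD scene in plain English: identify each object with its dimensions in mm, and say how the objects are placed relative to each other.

A is a four-legged stool. The seat is a 337×277×38 mm slab whose top surface is at z = 405 mm; four square legs, each 30×30 mm in cross-section, run from the floor (z = 0) to the underside of the seat, each flush with a corner of the seat. Four stretchers, 30 mm wide and 24 mm tall, connect adjacent legs with their undersides at z = 219 mm, each running between the inner faces of the legs it joins and aligned with the legs' outer faces on the other axis.

B is a spool: two coaxial disc flanges of radius 102 mm and thickness 23 mm, joined by a core cylinder of radius 58 mm and height 188 mm. The lower flange rests on z = 0 and the three cylinders share a vertical axis.

The spool is on top of the stool.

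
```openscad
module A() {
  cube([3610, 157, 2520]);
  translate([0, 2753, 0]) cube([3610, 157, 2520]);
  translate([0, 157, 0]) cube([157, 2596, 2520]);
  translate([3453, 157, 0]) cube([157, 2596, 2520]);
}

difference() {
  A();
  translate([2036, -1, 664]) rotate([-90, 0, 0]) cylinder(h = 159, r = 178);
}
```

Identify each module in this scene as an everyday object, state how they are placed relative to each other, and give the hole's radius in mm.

The subtracted cylinder has r = 178 mm.

A is a house frame. The house frame has a circular hole through its front wall. The hole's radius is 178 mm.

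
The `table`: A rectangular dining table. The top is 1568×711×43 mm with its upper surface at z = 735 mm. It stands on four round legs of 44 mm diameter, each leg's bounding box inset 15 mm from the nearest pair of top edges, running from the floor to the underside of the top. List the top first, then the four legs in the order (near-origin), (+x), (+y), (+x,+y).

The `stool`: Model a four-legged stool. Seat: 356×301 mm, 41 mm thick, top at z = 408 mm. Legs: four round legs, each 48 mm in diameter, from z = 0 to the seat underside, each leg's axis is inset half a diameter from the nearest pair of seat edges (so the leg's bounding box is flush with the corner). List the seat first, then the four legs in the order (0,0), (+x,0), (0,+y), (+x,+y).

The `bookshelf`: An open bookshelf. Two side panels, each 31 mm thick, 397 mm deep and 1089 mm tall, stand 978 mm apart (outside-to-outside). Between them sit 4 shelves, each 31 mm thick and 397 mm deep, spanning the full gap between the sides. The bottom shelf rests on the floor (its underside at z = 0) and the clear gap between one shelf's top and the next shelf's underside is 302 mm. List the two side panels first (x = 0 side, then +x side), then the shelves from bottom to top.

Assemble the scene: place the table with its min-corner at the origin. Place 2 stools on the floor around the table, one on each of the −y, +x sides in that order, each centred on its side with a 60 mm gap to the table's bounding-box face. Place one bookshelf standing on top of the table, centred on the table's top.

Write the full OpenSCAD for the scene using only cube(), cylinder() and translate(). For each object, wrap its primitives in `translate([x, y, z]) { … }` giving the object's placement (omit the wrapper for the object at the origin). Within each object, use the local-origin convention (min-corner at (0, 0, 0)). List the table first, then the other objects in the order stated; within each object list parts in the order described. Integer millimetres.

translate([0, 0, 692]) cube([1568, 711, 43]);
translate([37, 37, 0]) cylinder(h = 692, r = 22);
translate([1531, 37, 0]) cylinder(h = 692, r = 22);
translate([37, 674, 0]) cylinder(h = 692, r = 22);
translate([1531, 674, 0]) cylinder(h = 692, r = 22);
translate([606, -361, 0]) {
  translate([0, 0, 367]) cube([356, 301, 41]);
  translate([24, 24, 0]) cylinder(h = 367, r = 24);
  translate([332, 24, 0]) cylinder(h = 367, r = 24);
  translate([24, 277, 0]) cylinder(h = 367, r = 24);
  translate([332, 277, 0]) cylinder(h = 367, r = 24);
}
translate([1628, 205, 0]) {
  translate([0, 0, 367]) cube([356, 301, 41]);
  translate([24, 24, 0]) cylinder(h = 367, r = 24);
  translate([332, 24, 0]) cylinder(h = 367, r = 24);
  translate([24, 277, 0]) cylinder(h = 367, r = 24);
  translate([332, 277, 0]) cylinder(h = 367, r = 24);
}
translate([295, 157, 735]) {
  cube([31, 397, 1089]);
  translate([947, 0, 0]) cube([31, 397, 1089]);
  translate([31, 0, 0]) cube([916, 397, 31]);
  translate([31, 0, 333]) cube([916, 397, 31]);
  translate([31, 0, 666]) cube([916, 397, 31]);
  translate([31, 0, 999]) cube([916, 397, 31]);
}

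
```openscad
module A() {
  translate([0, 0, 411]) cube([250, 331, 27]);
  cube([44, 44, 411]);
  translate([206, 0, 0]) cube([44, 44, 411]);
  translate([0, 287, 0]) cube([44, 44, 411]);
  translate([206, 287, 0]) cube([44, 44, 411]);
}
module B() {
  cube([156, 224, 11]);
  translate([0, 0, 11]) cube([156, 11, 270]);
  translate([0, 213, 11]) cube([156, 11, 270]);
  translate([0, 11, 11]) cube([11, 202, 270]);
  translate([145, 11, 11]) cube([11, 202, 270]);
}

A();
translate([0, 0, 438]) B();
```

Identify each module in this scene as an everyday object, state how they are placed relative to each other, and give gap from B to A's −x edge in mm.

The open box's min-x is at 0; the stool's min-x is 0; gap = 0 mm.

A is a stool. B is an open box. The open box is on top of the stool. The gap from the open box to the stool's −x edge is 0 mm.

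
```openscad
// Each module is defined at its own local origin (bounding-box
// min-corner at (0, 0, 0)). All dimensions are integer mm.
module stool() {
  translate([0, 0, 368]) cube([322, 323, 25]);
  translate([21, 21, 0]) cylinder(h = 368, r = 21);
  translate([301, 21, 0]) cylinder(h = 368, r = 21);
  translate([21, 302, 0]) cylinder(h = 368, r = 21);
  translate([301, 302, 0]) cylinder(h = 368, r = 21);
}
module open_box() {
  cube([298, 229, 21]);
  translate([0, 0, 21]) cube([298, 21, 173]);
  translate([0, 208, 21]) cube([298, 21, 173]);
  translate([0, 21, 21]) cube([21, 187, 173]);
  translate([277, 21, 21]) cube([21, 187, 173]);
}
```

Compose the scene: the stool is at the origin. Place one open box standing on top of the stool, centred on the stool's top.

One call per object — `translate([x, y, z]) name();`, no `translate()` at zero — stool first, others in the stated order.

stool();
translate([12, 47, 393]) open_box();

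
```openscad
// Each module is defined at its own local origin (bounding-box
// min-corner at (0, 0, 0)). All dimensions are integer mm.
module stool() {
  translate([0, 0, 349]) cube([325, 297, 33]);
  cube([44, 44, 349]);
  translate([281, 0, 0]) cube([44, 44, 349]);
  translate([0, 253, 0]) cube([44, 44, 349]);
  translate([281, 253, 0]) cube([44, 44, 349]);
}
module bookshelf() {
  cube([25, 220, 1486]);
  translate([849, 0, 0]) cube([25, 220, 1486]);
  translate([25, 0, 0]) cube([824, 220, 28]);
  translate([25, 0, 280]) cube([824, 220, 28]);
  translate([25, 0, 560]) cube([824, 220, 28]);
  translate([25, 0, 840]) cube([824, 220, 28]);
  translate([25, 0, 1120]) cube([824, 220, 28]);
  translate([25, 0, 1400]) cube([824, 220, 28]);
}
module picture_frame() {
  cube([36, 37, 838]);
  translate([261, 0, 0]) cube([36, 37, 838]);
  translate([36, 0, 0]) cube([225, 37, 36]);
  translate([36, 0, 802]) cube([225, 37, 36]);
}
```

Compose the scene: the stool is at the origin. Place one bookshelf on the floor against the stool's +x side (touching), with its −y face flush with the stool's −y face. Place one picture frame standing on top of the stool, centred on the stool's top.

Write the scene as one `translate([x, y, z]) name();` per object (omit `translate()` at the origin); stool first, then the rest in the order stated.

stool();
translate([325, 0, 0]) bookshelf();
translate([14, 130, 382]) picture_frame();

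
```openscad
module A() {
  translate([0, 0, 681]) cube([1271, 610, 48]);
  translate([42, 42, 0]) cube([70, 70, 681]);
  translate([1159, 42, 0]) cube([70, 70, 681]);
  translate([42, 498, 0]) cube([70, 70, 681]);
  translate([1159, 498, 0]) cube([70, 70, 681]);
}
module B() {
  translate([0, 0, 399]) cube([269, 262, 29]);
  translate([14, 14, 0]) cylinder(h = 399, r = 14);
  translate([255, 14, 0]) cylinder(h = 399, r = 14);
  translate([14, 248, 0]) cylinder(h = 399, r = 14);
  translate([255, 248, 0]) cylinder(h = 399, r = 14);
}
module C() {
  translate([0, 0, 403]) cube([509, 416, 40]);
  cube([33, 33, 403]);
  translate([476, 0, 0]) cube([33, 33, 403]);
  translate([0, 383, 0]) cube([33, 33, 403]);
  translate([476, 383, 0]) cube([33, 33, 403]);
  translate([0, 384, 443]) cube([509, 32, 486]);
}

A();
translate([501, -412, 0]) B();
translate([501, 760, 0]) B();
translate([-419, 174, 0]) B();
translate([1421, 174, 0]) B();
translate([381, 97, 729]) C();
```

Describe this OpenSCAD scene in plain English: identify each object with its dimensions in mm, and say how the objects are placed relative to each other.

A is a table: top 1271 mm (x) × 610 mm (y), 48 mm thick, upper face at z = 729 mm, on four 70×70 mm square legs, each inset 42 mm from the nearest pair of top edges, running from z = 0 to the bottom of the top.

B is a four-legged stool. The seat is 269×262 mm, 29 mm thick, top at z = 428 mm. It stands on four round legs, each 28 mm in diameter, from z = 0 to the seat underside, each leg's axis is inset half a diameter from the nearest pair of seat edges (so the leg's bounding box is flush with the corner).

C is a chair. The seat is a 509×416×40 mm slab with its top at z = 443 mm, on four 33×33 mm corner legs (flush with the seat edges, standing on z = 0). A flat backrest 32 mm thick, 486 mm tall, spans the full seat width and rises from the seat top along its +y edge, rear face flush with the rear of the seat.

Four stools sit around the table at the −y, +y, −x, +x sides. The chair is on top of the table, centred.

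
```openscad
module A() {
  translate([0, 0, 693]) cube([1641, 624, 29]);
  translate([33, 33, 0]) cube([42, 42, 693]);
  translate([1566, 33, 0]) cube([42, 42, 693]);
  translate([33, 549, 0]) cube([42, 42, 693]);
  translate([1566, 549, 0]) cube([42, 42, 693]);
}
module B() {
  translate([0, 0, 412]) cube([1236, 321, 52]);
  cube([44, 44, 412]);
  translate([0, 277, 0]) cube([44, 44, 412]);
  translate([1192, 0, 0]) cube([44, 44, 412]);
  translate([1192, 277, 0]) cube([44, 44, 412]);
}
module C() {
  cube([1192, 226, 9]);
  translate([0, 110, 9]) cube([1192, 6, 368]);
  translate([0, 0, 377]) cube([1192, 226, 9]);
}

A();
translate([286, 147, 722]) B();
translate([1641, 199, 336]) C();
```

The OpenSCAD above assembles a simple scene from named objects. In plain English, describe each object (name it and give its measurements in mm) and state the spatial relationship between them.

A is a rectangular dining table. The top is 1641×624×29 mm with its upper surface at z = 722 mm. It stands on four 42×42 mm square legs, each inset 33 mm from the nearest pair of top edges, running from the floor to the underside of the top.

B is a long wooden bench with a 1236 mm (x) × 321 mm (y) seat, 52 mm thick, its top surface 464 mm above the floor. Four 44 mm square legs at the seat corners, flush with the edges, run from z = 0 to the seat underside.

C is an I-beam lying along x, 1192 mm long. Overall section height 386 mm. Two flanges 226 mm wide (y) and 9 mm thick, one on the floor and one at the top; a web 6 mm thick runs between them, centred on the flange width.

The bench is on top of the table. The I-beam is beside the table with their tops flush at z = 722.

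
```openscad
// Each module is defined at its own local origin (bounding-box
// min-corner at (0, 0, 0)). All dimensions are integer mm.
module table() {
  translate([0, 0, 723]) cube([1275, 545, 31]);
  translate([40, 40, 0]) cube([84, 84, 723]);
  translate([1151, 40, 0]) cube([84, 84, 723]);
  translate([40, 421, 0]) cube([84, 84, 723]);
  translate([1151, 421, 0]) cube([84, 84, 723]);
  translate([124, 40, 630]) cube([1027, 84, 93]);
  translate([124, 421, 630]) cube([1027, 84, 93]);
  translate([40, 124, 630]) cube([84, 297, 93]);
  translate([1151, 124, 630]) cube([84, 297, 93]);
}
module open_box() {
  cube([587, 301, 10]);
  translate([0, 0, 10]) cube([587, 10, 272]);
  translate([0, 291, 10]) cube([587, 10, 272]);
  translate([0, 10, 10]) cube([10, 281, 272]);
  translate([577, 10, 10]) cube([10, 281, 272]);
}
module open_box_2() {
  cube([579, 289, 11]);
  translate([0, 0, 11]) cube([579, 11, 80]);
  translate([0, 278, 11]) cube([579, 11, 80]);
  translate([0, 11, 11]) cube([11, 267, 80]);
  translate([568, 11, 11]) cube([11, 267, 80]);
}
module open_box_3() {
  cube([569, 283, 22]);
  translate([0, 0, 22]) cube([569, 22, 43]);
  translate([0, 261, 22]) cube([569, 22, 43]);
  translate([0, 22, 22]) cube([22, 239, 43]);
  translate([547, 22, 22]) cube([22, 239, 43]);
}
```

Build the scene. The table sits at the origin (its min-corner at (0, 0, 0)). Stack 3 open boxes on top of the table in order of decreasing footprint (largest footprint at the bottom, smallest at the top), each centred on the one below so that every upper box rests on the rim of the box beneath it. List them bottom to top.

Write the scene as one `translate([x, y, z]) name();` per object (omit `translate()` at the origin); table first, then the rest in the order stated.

table();
translate([344, 122, 754]) open_box();
translate([348, 128, 1036]) open_box_2();
translate([353, 131, 1127]) open_box_3();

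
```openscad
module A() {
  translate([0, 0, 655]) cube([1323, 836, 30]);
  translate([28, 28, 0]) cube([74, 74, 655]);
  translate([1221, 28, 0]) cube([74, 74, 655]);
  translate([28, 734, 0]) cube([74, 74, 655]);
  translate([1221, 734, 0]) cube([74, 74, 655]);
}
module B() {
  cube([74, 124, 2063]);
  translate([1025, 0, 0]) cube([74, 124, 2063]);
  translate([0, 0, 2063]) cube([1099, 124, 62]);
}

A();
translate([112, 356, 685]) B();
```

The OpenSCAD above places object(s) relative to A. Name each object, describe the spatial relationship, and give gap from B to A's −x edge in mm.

A is a table. B is a door frame. The door frame is on top of the table, centred. The gap from the door frame to the table's −x edge is 112 mm.

The door frame's min-x is at 112; the table's min-x is 0; gap = 112 mm.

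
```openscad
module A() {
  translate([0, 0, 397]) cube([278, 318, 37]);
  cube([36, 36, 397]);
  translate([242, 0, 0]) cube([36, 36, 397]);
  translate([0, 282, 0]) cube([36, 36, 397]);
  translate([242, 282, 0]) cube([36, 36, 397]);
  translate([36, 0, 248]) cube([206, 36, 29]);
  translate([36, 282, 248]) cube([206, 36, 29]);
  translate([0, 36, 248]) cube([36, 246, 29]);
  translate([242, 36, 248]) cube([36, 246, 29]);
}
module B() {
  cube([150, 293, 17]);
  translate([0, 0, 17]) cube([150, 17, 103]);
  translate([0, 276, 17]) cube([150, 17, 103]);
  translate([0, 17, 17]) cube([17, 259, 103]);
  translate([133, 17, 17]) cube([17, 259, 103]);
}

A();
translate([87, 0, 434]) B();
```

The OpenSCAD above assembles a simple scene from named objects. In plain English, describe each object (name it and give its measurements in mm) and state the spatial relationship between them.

A is a four-legged stool. The seat is 278×318 mm, 37 mm thick, top at z = 434 mm. It stands on four square legs, each 36×36 mm in cross-section, from z = 0 to the seat underside, each flush with a corner of the seat. Four stretchers, 36 mm wide and 29 mm tall, connect adjacent legs with their undersides at z = 248 mm, each running between the inner faces of the legs it joins and aligned with the legs' outer faces on the other axis.

B is an open-topped rectangular box: outside dimensions 150×293×120 mm, with a uniform wall and base thickness of 17 mm. The base is a full 150×293 slab on the floor; four walls sit on top of the base. The front and back walls (the −y and +y sides) span the full width; the two side walls fit between them.

The open box is on top of the stool.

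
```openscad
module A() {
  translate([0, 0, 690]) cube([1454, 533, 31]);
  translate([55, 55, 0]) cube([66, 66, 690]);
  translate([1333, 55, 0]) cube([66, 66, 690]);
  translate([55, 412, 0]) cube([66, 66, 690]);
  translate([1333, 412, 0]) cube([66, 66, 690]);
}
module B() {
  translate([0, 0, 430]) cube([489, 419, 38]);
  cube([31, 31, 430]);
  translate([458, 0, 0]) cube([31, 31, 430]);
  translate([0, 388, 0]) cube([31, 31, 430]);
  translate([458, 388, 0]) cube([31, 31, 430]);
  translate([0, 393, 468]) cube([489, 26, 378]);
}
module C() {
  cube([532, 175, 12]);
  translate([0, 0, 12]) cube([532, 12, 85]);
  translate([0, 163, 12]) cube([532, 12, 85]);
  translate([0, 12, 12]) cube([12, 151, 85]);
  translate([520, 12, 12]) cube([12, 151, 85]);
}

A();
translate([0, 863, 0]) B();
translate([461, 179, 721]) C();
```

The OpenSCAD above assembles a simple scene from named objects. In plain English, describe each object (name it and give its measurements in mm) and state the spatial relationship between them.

A is a rectangular dining table. The top is 1454×533×31 mm with its upper surface at z = 721 mm. It stands on four 66×66 mm square legs, each inset 55 mm from the nearest pair of top edges, running from the floor to the underside of the top.

B is a chair. The seat is a 489×419×38 mm slab with its top at z = 468 mm, on four 31×31 mm corner legs (flush with the seat edges, standing on z = 0). A flat backrest 26 mm thick, 378 mm tall, spans the full seat width and rises from the seat top along its +y edge, rear face flush with the rear of the seat.

C is an open-topped rectangular box: outside dimensions 532×175×97 mm, with a uniform wall and base thickness of 12 mm. The base is a full 532×175 slab on the floor; four walls sit on top of the base. The front and back walls (the −y and +y sides) span the full width; the two side walls fit between them.

The chair is on the floor beside the table on its +y side. The open box is on top of the table, centred.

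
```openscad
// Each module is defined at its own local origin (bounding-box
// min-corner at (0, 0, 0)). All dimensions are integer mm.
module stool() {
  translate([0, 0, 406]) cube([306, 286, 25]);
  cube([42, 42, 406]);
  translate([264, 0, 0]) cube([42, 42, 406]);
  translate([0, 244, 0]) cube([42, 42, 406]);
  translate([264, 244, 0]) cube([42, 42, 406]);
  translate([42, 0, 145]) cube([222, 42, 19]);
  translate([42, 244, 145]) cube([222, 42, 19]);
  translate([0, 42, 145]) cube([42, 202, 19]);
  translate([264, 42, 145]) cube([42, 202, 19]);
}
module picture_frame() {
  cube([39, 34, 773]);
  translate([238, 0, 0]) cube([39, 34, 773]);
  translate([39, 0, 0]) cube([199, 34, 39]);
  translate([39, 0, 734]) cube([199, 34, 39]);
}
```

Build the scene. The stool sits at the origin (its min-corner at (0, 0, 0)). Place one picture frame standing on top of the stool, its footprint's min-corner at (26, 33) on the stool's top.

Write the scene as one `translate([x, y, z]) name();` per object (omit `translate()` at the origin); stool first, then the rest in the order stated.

stool();
translate([26, 33, 431]) picture_frame();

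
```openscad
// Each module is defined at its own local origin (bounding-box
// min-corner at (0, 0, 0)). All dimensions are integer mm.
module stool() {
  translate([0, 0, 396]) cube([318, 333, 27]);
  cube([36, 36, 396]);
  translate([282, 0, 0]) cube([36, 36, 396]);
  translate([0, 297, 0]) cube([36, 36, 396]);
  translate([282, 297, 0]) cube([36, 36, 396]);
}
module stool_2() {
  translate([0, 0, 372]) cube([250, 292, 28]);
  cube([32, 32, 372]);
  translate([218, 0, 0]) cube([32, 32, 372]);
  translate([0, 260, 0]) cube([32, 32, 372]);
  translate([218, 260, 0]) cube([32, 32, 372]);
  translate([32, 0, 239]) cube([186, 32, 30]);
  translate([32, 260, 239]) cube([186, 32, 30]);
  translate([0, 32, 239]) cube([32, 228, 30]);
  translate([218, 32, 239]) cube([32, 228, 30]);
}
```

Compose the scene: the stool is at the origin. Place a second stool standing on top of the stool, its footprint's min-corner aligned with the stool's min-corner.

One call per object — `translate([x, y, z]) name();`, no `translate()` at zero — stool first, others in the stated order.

stool();
translate([0, 0, 423]) stool_2();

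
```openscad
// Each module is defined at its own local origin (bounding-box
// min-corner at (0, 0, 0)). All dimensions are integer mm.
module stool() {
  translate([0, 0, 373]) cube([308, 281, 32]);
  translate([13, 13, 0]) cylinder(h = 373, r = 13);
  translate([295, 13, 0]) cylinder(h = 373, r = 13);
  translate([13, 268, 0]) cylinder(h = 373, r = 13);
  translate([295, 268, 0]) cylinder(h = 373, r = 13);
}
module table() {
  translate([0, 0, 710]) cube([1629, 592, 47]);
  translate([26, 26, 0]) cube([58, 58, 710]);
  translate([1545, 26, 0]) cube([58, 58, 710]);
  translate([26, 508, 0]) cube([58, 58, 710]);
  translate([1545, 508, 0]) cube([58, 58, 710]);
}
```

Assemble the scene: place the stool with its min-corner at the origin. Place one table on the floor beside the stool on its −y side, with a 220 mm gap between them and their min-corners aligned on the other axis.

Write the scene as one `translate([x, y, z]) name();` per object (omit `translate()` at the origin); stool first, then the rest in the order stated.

stool();
translate([0, -812, 0]) table();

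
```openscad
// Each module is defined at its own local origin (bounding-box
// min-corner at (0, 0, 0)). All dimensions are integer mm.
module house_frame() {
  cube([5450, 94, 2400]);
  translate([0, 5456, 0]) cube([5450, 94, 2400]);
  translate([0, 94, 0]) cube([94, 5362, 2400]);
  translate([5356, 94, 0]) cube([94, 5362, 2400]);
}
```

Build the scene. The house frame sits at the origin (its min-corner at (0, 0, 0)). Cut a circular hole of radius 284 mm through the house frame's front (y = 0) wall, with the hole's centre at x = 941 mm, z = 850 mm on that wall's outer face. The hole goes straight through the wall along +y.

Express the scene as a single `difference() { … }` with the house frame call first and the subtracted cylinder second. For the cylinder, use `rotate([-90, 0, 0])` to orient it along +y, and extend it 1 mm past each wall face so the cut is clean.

difference() {
  house_frame();
  translate([941, -1, 850]) rotate([-90, 0, 0]) cylinder(h = 96, r = 284);
}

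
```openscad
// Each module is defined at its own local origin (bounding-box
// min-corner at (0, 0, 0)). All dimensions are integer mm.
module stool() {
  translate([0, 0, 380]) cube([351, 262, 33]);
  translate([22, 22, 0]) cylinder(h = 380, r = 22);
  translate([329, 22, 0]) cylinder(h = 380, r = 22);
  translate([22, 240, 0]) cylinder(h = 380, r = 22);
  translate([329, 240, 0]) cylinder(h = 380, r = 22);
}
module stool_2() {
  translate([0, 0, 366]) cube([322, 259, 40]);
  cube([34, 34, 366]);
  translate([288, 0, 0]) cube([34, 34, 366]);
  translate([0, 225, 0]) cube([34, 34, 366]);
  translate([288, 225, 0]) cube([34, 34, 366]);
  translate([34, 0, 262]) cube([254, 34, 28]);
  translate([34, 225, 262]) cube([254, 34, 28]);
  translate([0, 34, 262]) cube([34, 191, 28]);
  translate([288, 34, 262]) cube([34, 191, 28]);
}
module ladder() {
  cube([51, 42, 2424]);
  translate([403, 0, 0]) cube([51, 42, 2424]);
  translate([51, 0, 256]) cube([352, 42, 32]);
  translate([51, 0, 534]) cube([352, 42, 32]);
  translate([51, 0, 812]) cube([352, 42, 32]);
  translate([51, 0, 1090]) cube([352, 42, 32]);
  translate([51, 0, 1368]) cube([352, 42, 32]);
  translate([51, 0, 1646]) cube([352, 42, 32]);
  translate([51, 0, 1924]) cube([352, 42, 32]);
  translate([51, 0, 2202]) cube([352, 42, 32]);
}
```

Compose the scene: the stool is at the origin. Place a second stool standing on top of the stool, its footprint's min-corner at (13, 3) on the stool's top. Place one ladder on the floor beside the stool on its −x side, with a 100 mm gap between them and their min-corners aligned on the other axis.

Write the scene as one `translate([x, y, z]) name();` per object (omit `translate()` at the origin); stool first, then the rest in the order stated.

stool();
translate([13, 3, 413]) stool_2();
translate([-554, 0, 0]) ladder();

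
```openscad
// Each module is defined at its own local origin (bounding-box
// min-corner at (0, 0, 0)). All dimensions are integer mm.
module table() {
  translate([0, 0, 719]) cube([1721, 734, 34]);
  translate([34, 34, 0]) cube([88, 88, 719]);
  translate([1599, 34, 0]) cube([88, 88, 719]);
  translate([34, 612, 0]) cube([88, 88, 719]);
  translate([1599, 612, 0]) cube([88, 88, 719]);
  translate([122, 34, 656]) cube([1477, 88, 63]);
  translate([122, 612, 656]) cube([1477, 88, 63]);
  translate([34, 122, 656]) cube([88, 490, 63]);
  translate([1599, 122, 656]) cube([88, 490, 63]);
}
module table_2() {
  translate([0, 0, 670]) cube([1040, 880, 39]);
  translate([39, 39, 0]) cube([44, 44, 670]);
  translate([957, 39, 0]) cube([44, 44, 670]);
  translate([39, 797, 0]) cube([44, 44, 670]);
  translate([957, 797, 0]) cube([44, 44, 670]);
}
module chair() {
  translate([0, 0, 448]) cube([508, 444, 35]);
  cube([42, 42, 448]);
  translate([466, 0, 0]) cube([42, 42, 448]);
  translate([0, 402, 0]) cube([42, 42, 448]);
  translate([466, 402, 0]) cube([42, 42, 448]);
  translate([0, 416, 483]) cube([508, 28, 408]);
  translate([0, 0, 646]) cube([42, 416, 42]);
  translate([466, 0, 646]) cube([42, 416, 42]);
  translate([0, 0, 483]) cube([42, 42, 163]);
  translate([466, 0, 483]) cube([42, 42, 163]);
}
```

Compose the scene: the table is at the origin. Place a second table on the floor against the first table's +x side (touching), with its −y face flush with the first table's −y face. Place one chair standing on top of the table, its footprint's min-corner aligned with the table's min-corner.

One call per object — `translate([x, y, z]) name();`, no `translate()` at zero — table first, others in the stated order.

table();
translate([1721, 0, 0]) table_2();
translate([0, 0, 753]) chair();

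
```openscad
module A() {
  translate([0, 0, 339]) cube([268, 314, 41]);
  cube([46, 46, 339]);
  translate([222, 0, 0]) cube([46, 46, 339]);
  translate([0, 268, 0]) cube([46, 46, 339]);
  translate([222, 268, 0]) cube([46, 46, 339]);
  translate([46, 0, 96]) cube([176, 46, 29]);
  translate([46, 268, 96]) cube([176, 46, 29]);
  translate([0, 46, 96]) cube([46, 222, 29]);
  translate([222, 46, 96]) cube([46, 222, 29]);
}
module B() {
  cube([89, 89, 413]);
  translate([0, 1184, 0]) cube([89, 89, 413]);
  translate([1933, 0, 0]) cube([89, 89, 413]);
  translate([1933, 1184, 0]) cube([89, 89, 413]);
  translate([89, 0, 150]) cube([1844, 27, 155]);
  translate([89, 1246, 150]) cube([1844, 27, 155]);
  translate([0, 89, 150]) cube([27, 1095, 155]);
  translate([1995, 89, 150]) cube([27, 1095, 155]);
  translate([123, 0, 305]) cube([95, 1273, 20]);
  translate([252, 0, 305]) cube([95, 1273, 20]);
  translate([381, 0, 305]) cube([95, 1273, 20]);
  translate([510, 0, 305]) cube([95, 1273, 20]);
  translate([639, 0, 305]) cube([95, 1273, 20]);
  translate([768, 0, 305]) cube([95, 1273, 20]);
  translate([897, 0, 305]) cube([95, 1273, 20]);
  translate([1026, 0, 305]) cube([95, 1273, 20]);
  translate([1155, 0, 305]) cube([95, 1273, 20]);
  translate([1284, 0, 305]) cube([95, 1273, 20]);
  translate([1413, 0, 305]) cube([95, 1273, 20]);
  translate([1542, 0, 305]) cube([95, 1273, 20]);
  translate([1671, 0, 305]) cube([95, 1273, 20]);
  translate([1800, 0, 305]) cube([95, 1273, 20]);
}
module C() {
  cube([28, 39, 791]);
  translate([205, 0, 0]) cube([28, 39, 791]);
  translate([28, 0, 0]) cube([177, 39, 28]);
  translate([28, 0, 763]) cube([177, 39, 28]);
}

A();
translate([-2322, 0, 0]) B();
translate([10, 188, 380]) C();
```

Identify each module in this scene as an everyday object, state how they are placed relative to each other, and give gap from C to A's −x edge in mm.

The picture frame's min-x is at 10; the stool's min-x is 0; gap = 10 mm.

A is a stool. B is a bed frame. C is a picture frame. The bed frame is on the floor beside the stool on its −x side. The picture frame is on top of the stool. The gap from the picture frame to the stool's −x edge is 10 mm.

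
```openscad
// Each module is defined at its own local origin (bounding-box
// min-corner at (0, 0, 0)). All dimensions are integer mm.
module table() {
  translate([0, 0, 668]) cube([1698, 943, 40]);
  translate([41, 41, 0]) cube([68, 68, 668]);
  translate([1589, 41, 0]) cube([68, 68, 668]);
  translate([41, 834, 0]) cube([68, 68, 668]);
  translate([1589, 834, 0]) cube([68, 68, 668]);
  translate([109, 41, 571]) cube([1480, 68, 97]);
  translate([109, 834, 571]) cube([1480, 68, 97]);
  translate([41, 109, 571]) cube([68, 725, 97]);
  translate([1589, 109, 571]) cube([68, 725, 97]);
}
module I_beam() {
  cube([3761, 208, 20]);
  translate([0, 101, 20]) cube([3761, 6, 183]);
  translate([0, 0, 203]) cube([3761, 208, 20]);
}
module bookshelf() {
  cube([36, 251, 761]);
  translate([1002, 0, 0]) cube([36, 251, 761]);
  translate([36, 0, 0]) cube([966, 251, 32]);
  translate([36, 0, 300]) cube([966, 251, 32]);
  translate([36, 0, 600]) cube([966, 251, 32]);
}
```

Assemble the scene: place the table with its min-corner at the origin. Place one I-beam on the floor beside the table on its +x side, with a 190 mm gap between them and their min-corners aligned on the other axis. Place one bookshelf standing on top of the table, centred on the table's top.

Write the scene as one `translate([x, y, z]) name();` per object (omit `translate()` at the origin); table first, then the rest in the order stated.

table();
translate([1888, 0, 0]) I_beam();
translate([330, 346, 708]) bookshelf();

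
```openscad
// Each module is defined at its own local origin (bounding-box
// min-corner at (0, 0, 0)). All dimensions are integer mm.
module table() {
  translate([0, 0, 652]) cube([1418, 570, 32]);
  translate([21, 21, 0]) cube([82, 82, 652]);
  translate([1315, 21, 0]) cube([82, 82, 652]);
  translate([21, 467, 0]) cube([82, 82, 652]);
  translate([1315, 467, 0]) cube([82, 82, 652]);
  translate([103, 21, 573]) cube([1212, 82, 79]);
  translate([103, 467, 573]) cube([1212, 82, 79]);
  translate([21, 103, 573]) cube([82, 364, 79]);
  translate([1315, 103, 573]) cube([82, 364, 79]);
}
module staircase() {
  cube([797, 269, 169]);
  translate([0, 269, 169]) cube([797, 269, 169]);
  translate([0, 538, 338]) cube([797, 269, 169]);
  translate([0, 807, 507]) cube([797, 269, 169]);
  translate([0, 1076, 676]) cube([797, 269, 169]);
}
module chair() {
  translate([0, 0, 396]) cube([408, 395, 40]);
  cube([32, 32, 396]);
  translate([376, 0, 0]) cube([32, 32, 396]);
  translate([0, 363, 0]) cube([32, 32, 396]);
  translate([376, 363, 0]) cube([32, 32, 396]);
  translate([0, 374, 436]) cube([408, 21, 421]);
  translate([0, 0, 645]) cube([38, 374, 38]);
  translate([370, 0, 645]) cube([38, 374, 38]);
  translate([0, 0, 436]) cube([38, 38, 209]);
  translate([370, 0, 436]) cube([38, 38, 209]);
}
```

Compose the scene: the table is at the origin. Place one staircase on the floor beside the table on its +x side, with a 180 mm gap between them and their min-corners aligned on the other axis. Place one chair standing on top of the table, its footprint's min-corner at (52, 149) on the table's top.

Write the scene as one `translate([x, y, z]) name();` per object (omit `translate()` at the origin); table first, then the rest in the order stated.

table();
translate([1598, 0, 0]) staircase();
translate([52, 149, 684]) chair();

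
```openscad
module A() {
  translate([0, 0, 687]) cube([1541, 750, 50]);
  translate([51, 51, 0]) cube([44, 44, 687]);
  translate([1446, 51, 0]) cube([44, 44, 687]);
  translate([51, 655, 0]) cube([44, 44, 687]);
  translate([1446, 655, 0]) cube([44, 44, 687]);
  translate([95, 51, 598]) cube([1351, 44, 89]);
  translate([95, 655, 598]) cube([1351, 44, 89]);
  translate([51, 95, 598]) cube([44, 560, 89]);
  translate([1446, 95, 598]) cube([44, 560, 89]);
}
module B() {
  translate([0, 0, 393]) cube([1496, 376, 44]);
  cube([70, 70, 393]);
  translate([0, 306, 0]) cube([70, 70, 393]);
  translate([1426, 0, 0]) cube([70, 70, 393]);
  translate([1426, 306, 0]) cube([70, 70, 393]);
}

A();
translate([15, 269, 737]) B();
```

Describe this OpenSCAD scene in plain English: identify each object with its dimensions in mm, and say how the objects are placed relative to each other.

A is a rectangular dining table. The top is 1541×750×50 mm with its upper surface at z = 737 mm. It stands on four 44×44 mm square legs, each inset 51 mm from the nearest pair of top edges, running from the floor to the underside of the top. Four apron rails, 44 mm thick and 89 mm tall, run between adjacent legs with their top edges flush with the underside of the top and their outer faces flush with the legs' outer faces.

B is a bench: a 1496×376 mm seat slab, 44 mm thick, top at z = 437 mm, on four 70×70 mm square legs flush with the seat corners and standing on z = 0.

The bench is on top of the table.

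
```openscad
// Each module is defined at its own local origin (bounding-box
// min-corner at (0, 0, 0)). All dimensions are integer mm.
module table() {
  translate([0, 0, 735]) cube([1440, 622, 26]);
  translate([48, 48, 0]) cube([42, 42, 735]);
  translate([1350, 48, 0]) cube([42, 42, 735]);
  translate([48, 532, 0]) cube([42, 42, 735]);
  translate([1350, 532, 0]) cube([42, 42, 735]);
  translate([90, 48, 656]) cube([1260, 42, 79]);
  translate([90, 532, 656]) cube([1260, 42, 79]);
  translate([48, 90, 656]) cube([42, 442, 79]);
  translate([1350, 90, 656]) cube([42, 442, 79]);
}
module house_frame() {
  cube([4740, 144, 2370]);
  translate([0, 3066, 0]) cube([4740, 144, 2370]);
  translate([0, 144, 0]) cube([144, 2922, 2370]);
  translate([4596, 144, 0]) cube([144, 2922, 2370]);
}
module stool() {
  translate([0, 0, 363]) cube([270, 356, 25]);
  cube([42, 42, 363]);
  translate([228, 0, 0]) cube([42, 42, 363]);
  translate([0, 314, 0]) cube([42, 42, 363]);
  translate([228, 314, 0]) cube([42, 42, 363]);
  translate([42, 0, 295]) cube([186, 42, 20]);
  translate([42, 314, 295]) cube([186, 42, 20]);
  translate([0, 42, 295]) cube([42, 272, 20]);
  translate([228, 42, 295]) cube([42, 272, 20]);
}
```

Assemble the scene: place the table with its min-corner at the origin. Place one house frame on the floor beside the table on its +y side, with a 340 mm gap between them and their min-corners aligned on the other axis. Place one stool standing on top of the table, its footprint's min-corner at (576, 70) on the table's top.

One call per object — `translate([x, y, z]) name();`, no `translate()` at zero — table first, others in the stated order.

table();
translate([0, 962, 0]) house_frame();
translate([576, 70, 761]) stool();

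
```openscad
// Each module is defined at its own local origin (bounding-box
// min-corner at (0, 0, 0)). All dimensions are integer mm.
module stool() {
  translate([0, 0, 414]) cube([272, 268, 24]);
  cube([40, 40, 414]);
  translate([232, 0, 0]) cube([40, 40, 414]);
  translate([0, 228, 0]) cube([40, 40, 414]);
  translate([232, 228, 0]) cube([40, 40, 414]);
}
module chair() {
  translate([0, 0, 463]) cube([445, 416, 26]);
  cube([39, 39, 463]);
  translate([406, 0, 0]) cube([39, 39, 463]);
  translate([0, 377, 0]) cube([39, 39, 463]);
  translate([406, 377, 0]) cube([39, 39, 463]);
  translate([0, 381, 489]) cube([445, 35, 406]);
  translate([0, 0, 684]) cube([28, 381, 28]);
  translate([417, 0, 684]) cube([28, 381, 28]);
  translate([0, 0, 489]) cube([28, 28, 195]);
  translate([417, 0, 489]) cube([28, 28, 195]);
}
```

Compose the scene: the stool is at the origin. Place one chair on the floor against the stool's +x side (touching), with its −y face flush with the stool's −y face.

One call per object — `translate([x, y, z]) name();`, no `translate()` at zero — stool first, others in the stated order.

stool();
translate([272, 0, 0]) chair();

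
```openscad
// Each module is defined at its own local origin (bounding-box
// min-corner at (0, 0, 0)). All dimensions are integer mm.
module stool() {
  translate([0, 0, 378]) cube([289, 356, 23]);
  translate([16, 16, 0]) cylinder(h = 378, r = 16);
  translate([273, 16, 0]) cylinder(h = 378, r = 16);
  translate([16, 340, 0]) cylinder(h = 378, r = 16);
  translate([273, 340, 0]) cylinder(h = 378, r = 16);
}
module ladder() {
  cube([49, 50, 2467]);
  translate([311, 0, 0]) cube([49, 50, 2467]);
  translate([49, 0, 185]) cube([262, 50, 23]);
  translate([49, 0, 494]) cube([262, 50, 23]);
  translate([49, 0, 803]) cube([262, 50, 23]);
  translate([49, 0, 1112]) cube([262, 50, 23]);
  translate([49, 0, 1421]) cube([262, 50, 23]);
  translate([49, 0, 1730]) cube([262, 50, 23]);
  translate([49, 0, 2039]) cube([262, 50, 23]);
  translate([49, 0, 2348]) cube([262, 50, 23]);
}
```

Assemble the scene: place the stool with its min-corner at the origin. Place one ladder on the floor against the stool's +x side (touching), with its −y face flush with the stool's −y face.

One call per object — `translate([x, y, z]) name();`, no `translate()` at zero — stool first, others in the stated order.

stool();
translate([289, 0, 0]) ladder();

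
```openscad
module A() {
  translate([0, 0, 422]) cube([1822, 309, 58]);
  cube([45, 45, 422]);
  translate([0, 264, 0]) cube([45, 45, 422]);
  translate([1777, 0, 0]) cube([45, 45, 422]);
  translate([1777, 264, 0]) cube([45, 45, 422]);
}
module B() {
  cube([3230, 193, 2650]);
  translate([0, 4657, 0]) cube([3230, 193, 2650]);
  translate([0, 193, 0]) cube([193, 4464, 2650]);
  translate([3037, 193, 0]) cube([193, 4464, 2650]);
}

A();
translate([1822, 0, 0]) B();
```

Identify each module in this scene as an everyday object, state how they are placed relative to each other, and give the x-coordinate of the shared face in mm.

The bench's +x face and the house frame's −x face are both at x = 1822 mm.

A is a bench. B is a house frame. The house frame is against the bench's +x side, with their −y faces flush. The x-coordinate of the shared face is 1822 mm.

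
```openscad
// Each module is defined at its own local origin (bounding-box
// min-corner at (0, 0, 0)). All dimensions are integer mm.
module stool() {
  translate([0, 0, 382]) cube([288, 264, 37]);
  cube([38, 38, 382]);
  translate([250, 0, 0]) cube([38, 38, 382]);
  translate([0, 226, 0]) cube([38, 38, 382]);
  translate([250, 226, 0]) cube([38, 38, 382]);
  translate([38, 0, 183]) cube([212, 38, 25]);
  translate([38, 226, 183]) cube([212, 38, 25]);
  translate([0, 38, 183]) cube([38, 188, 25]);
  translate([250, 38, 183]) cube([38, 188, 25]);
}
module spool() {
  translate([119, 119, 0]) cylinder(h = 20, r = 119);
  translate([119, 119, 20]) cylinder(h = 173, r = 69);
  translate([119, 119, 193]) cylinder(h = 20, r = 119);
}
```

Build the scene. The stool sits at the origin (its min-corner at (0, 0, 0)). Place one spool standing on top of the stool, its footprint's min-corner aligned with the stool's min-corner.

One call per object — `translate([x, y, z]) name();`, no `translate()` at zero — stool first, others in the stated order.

stool();
translate([0, 0, 419]) spool();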